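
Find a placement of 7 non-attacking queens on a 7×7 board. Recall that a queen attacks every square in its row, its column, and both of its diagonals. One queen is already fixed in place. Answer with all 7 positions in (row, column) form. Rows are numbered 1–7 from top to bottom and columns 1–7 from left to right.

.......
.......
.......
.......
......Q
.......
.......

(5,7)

(1,5) (2,2) (3,6) (4,3) (5,7) (6,4) (7,1)

Row 1: attacked by (5,7)→{3,7}. Safe: 1, 2, 4, 5, 6. Place at column 5.
Row 2: attacked by (1,5)→{4,5,6}; (5,7)→{4,7}. Safe: 1, 2, 3. Place at column 2.
Row 3: attacked by (1,5)→{3,5,7}; (2,2)→{1,2,3}; (5,7)→{5,7}. Safe: 4, 6. Place at column 6.
Row 4: attacked by (1,5)→{2,5}; (2,2)→{2,4}; (3,6)→{5,6,7}; (5,7)→{6,7}. Safe: 1, 3. Place at column 3.
Row 6: attacked by (1,5)→{5}; (2,2)→{2,6}; (3,6)→{3,6}; (4,3)→{1,3,5}; (5,7)→{6,7}. Safe: 4. Place at column 4.
Row 7: attacked by (1,5)→{5}; (2,2)→{2,7}; (3,6)→{2,6}; (4,3)→{3,6}; (5,7)→{5,7}; (6,4)→{3,4,5}. Safe: 1. Place at column 1.
Columns [5, 2, 6, 3, 7, 4, 1], r−c [-4, 0, -3, 1, -2, 2, 6], r+c [6, 4, 9, 7, 12, 10, 8] are all distinct, so no two queens attack.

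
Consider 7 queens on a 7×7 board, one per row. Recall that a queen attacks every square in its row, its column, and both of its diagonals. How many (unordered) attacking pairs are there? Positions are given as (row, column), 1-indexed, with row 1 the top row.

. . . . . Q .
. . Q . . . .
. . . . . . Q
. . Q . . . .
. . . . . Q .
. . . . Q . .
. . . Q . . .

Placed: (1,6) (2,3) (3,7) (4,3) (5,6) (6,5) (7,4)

Same column: (1,6)–(5,6) (column 6); (2,3)–(4,3) (column 3).
Same diagonal: (1,6)–(4,3) (|1−4| = |6−3| = 3); (2,3)–(5,6) (|2−5| = |3−6| = 3); (4,3)–(6,5) (|4−6| = |3−5| = 2); (5,6)–(6,5) (|5−6| = |6−5| = 1); (5,6)–(7,4) (|5−7| = |6−4| = 2); (6,5)–(7,4) (|6−7| = |5−4| = 1).
Total attacking pairs: 8.

8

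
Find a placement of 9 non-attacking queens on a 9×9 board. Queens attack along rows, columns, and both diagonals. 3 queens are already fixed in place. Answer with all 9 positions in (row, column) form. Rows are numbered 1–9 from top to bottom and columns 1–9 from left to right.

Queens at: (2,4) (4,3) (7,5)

Row 1: attacked by (2,4)→{3,4,5}; (4,3)→{3,6}; (7,5)→{5}. Safe: 1, 2, 7, 8, 9. Place at column 1.
Row 3: attacked by (1,1)→{1,3}; (2,4)→{3,4,5}; (4,3)→{2,3,4}; (7,5)→{1,5,9}. Safe: 6, 7, 8. Place at column 7.
Row 5: attacked by (1,1)→{1,5}; (2,4)→{1,4,7}; (3,7)→{5,7,9}; (4,3)→{2,3,4}; (7,5)→{3,5,7}. Safe: 6, 8. Place at column 8.
Row 6: attacked by (1,1)→{1,6}; (2,4)→{4,8}; (3,7)→{4,7}; (4,3)→{1,3,5}; (5,8)→{7,8,9}; (7,5)→{4,5,6}. Safe: 2. Place at column 2.
Row 8: attacked by (1,1)→{1,8}; (2,4)→{4}; (3,7)→{2,7}; (4,3)→{3,7}; (5,8)→{5,8}; (6,2)→{2,4}; (7,5)→{4,5,6}. Safe: 9. Place at column 9.
Row 9: attacked by (1,1)→{1,9}; (2,4)→{4}; (3,7)→{1,7}; (4,3)→{3,8}; (5,8)→{4,8}; (6,2)→{2,5}; (7,5)→{3,5,7}; (8,9)→{8,9}. Safe: 6. Place at column 6.
Columns [1, 4, 7, 3, 8, 2, 5, 9, 6], r−c [0, -2, -4, 1, -3, 4, 2, -1, 3], r+c [2, 6, 10, 7, 13, 8, 12, 17, 15] are all distinct, so no two queens attack.

(1,1) (2,4) (3,7) (4,3) (5,8) (6,2) (7,5) (8,9) (9,6)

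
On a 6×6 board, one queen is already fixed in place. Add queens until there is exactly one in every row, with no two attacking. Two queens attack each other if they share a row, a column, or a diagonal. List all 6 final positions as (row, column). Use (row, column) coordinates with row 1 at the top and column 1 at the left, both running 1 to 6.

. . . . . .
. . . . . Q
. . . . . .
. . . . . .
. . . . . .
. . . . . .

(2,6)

Row 1: attacked by (2,6)→{5,6}. Safe: 1, 2, 3, 4. Place at column 3.
Row 3: attacked by (1,3)→{1,3,5}; (2,6)→{5,6}. Safe: 2, 4. Place at column 2.
Row 4: attacked by (1,3)→{3,6}; (2,6)→{4,6}; (3,2)→{1,2,3}. Safe: 5. Place at column 5.
Row 5: attacked by (1,3)→{3}; (2,6)→{3,6}; (3,2)→{2,4}; (4,5)→{4,5,6}. Safe: 1. Place at column 1.
Row 6: attacked by (1,3)→{3}; (2,6)→{2,6}; (3,2)→{2,5}; (4,5)→{3,5}; (5,1)→{1,2}. Safe: 4. Place at column 4.
Columns [3, 6, 2, 5, 1, 4], r−c [-2, -4, 1, -1, 4, 2], r+c [4, 8, 5, 9, 6, 10] are all distinct, so no two queens attack.

(1,3) (2,6) (3,2) (4,5) (5,1) (6,4)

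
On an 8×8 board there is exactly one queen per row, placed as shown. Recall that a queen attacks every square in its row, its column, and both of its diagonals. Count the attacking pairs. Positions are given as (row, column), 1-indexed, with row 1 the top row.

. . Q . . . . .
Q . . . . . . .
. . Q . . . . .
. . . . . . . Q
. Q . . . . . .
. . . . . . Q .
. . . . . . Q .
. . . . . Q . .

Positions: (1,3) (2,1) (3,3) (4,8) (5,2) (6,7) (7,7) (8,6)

4

Same column: (1,3)–(3,3) (column 3); (6,7)–(7,7) (column 7).
Same diagonal: (3,3)–(7,7) (|3−7| = |3−7| = 4); (7,7)–(8,6) (|7−8| = |7−6| = 1).
Total attacking pairs: 4.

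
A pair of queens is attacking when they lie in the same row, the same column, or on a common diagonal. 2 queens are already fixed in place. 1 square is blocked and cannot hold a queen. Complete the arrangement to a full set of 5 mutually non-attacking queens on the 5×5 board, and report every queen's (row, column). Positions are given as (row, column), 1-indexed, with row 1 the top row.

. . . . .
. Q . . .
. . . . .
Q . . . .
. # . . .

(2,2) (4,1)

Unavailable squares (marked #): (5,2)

(1,5) (2,2) (3,4) (4,1) (5,3)

Row 1: attacked by (2,2)→{1,2,3}; (4,1)→{1,4}. Safe: 5. Place at column 5.
Row 3: attacked by (1,5)→{3,5}; (2,2)→{1,2,3}; (4,1)→{1,2}. Safe: 4. Place at column 4.
Row 5: attacked by (1,5)→{1,5}; (2,2)→{2,5}; (3,4)→{2,4}; (4,1)→{1,2}. Blocked: 2. Safe: 3. Place at column 3.
Columns [5, 2, 4, 1, 3], r−c [-4, 0, -1, 3, 2], r+c [6, 4, 7, 5, 8] are all distinct, so no two queens attack.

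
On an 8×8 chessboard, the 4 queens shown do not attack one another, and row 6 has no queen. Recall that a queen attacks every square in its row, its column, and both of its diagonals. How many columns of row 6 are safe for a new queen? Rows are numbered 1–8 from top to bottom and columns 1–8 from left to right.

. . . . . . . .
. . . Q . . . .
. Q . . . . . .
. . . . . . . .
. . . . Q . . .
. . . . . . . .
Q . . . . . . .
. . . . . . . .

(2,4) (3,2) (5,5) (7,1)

(2,4) attacks row 6 at column 4 and diagonals 8.
(3,2) attacks row 6 at column 2 and diagonals 5.
(5,5) attacks row 6 at column 5 and diagonals 4, 6.
(7,1) attacks row 6 at column 1 and diagonals 2.
Attacked columns: {1, 2, 4, 5, 6, 8}. Safe: {3, 7}.

2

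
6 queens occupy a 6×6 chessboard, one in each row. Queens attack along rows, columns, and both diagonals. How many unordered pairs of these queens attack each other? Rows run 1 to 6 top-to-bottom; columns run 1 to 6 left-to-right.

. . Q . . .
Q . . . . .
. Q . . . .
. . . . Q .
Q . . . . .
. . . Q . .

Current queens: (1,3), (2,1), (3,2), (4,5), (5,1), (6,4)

2

Same column: (2,1)–(5,1) (column 1).
Same diagonal: (2,1)–(3,2) (|2−3| = |1−2| = 1).
Total attacking pairs: 2.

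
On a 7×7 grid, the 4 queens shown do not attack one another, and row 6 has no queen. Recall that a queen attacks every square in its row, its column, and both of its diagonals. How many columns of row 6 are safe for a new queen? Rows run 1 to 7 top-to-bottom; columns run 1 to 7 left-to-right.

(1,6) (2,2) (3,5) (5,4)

1

(1,6) attacks row 6 at column 6 and diagonals 1.
(2,2) attacks row 6 at column 2 and diagonals 6.
(3,5) attacks row 6 at column 5 and diagonals 2.
(5,4) attacks row 6 at column 4 and diagonals 3, 5.
Attacked columns: {1, 2, 3, 4, 5, 6}. Safe: {7}.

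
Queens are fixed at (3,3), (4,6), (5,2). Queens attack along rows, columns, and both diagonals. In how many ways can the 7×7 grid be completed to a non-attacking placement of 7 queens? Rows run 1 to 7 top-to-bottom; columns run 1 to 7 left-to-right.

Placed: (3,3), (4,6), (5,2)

2

Branch on row 1: col 4 → 2; col 7 → 0.
Sum: 2 + 0 = 2.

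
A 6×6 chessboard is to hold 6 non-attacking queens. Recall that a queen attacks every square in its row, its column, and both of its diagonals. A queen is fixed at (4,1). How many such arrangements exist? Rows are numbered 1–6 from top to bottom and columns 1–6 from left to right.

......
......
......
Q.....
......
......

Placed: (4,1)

1

Branch on row 1: col 2 → 1; col 3 → 0; col 5 → 0; col 6 → 0.
Sum: 1 + 0 + 0 + 0 = 1.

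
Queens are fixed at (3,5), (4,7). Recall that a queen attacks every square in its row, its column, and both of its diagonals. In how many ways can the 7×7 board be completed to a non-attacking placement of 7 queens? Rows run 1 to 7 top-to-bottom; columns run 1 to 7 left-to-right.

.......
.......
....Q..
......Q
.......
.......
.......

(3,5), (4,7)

2

Branch on row 1: col 1 → 1; col 2 → 0; col 6 → 1.
Sum: 1 + 0 + 1 = 2.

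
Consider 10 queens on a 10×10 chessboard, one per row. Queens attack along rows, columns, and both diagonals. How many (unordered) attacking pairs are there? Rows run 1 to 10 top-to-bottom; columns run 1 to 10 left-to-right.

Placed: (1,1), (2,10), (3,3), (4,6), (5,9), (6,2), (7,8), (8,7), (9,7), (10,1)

4

Same column: (1,1)–(10,1) (column 1); (8,7)–(9,7) (column 7).
Same diagonal: (1,1)–(3,3) (|1−3| = |1−3| = 2); (7,8)–(8,7) (|7−8| = |8−7| = 1).
Total attacking pairs: 4.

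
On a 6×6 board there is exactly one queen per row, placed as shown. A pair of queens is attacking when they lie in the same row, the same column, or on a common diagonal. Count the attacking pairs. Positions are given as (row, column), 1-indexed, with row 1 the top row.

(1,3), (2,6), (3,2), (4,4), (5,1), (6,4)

Same column: (4,4)–(6,4) (column 4).
Same diagonal: (2,6)–(4,4) (|2−4| = |6−4| = 2).
Total attacking pairs: 2.

2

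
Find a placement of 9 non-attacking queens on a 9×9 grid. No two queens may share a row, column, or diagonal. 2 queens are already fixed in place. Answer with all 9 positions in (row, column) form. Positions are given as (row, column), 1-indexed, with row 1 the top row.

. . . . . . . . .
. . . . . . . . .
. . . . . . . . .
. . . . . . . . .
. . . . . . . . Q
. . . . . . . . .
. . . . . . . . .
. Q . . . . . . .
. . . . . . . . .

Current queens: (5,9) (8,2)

Row 1: attacked by (5,9)→{5,9}; (8,2)→{2,9}. Safe: 1, 3, 4, 6, 7, 8. Place at column 3.
Row 2: attacked by (1,3)→{2,3,4}; (5,9)→{6,9}; (8,2)→{2,8}. Safe: 1, 5, 7. Place at column 1.
Row 3: attacked by (1,3)→{1,3,5}; (2,1)→{1,2}; (5,9)→{7,9}; (8,2)→{2,7}. Safe: 4, 6, 8. Place at column 8.
Row 4: attacked by (1,3)→{3,6}; (2,1)→{1,3}; (3,8)→{7,8,9}; (5,9)→{8,9}; (8,2)→{2,6}. Safe: 4, 5. Place at column 4.
Row 6: attacked by (1,3)→{3,8}; (2,1)→{1,5}; (3,8)→{5,8}; (4,4)→{2,4,6}; (5,9)→{8,9}; (8,2)→{2,4}. Safe: 7. Place at column 7.
Row 7: attacked by (1,3)→{3,9}; (2,1)→{1,6}; (3,8)→{4,8}; (4,4)→{1,4,7}; (5,9)→{7,9}; (6,7)→{6,7,8}; (8,2)→{1,2,3}. Safe: 5. Place at column 5.
Row 9: attacked by (1,3)→{3}; (2,1)→{1,8}; (3,8)→{2,8}; (4,4)→{4,9}; (5,9)→{5,9}; (6,7)→{4,7}; (7,5)→{3,5,7}; (8,2)→{1,2,3}. Safe: 6. Place at column 6.
Columns [3, 1, 8, 4, 9, 7, 5, 2, 6], r−c [-2, 1, -5, 0, -4, -1, 2, 6, 3], r+c [4, 3, 11, 8, 14, 13, 12, 10, 15] are all distinct, so no two queens attack.

(1,3) (2,1) (3,8) (4,4) (5,9) (6,7) (7,5) (8,2) (9,6)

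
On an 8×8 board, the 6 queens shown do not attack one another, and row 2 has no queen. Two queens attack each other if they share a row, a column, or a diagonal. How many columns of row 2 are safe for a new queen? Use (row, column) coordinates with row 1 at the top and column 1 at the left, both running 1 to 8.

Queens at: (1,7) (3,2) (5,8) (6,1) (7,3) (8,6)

1

(1,7) attacks row 2 at column 7 and diagonals 6, 8.
(3,2) attacks row 2 at column 2 and diagonals 1, 3.
(5,8) attacks row 2 at column 8 and diagonals 5.
(6,1) attacks row 2 at column 1 and diagonals 5.
(7,3) attacks row 2 at column 3 and diagonals 8.
(8,6) attacks row 2 at column 6.
Attacked columns: {1, 2, 3, 5, 6, 7, 8}. Safe: {4}.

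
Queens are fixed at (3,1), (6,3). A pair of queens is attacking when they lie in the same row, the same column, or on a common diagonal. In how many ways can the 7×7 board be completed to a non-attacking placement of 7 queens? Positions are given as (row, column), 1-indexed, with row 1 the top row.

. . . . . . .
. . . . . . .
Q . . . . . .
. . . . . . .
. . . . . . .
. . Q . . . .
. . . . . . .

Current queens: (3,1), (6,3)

Branch on row 1: col 2 → 2; col 4 → 0; col 5 → 0; col 6 → 0; col 7 → 0.
Sum: 2 + 0 + 0 + 0 + 0 = 2.

2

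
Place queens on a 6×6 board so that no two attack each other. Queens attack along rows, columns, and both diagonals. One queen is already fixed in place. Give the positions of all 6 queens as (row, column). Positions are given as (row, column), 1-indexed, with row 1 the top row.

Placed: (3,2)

Row 1: attacked by (3,2)→{2,4}. Safe: 1, 3, 5, 6. Place at column 3.
Row 2: attacked by (1,3)→{2,3,4}; (3,2)→{1,2,3}. Safe: 5, 6. Place at column 6.
Row 4: attacked by (1,3)→{3,6}; (2,6)→{4,6}; (3,2)→{1,2,3}. Safe: 5. Place at column 5.
Row 5: attacked by (1,3)→{3}; (2,6)→{3,6}; (3,2)→{2,4}; (4,5)→{4,5,6}. Safe: 1. Place at column 1.
Row 6: attacked by (1,3)→{3}; (2,6)→{2,6}; (3,2)→{2,5}; (4,5)→{3,5}; (5,1)→{1,2}. Safe: 4. Place at column 4.
Columns [3, 6, 2, 5, 1, 4], r−c [-2, -4, 1, -1, 4, 2], r+c [4, 8, 5, 9, 6, 10] are all distinct, so no two queens attack.

(1,3) (2,6) (3,2) (4,5) (5,1) (6,4)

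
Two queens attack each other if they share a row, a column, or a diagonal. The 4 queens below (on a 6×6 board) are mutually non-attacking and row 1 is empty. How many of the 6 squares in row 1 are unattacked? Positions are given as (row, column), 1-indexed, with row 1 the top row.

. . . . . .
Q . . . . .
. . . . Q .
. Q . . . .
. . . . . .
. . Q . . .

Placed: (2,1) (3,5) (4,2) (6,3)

2

(2,1) attacks row 1 at column 1 and diagonals 2.
(3,5) attacks row 1 at column 5 and diagonals 3.
(4,2) attacks row 1 at column 2 and diagonals 5.
(6,3) attacks row 1 at column 3.
Attacked columns: {1, 2, 3, 5}. Safe: {4, 6}.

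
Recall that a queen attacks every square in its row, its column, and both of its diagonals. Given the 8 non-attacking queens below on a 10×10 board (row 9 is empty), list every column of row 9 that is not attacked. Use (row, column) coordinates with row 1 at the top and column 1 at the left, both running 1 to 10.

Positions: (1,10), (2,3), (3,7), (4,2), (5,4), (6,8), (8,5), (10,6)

(1,10) attacks row 9 at column 10 and diagonals 2.
(2,3) attacks row 9 at column 3 and diagonals 10.
(3,7) attacks row 9 at column 7 and diagonals 1.
(4,2) attacks row 9 at column 2 and diagonals 7.
(5,4) attacks row 9 at column 4 and diagonals 8.
(6,8) attacks row 9 at column 8 and diagonals 5.
(8,5) attacks row 9 at column 5 and diagonals 4, 6.
(10,6) attacks row 9 at column 6 and diagonals 5, 7.
Attacked columns: {1, 2, 3, 4, 5, 6, 7, 8, 10}. Safe: {9}.

columns 9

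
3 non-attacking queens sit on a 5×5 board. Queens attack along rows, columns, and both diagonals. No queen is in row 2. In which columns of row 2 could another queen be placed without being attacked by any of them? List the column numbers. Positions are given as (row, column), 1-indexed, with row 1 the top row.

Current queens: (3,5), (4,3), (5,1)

columns 2

(3,5) attacks row 2 at column 5 and diagonals 4.
(4,3) attacks row 2 at column 3 and diagonals 1, 5.
(5,1) attacks row 2 at column 1 and diagonals 4.
Attacked columns: {1, 3, 4, 5}. Safe: {2}.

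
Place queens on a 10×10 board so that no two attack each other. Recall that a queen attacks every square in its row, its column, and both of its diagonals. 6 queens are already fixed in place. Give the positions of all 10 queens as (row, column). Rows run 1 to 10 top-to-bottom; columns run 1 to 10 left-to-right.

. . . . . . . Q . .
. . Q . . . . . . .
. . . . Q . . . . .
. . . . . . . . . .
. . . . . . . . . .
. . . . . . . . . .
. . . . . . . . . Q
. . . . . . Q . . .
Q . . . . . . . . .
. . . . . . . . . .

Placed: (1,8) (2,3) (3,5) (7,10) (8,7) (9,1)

(1,8) (2,3) (3,5) (4,9) (5,2) (6,6) (7,10) (8,7) (9,1) (10,4)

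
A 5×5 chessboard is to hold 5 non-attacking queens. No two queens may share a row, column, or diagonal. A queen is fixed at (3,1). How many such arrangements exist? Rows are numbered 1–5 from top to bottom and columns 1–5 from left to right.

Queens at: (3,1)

2

Branch on row 1: col 2 → 1; col 4 → 0; col 5 → 1.
Sum: 1 + 0 + 1 = 2.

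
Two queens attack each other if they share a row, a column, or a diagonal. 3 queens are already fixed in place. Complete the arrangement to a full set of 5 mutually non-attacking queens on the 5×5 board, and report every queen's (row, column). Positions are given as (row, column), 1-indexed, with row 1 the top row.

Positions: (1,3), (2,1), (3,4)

Row 4: attacked by (1,3)→{3}; (2,1)→{1,3}; (3,4)→{3,4,5}. Safe: 2. Place at column 2.
Row 5: attacked by (1,3)→{3}; (2,1)→{1,4}; (3,4)→{2,4}; (4,2)→{1,2,3}. Safe: 5. Place at column 5.
Columns [3, 1, 4, 2, 5], r−c [-2, 1, -1, 2, 0], r+c [4, 3, 7, 6, 10] are all distinct, so no two queens attack.

(1,3) (2,1) (3,4) (4,2) (5,5)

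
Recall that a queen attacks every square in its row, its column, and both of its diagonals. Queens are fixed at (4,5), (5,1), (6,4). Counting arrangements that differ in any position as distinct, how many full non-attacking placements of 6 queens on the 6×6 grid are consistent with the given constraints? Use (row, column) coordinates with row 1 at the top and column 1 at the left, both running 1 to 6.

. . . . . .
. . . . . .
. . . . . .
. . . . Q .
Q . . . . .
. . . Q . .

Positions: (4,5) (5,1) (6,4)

Branch on row 1: col 3 → 1; col 6 → 0.
Sum: 1 + 0 = 1.

1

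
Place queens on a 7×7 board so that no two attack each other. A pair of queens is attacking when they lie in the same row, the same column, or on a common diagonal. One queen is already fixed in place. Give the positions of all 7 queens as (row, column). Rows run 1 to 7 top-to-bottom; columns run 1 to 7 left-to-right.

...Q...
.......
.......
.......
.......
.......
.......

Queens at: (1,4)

(1,4) (2,1) (3,3) (4,6) (5,2) (6,7) (7,5)

Row 2: attacked by (1,4)→{3,4,5}. Safe: 1, 2, 6, 7. Place at column 1.
Row 3: attacked by (1,4)→{2,4,6}; (2,1)→{1,2}. Safe: 3, 5, 7. Place at column 3.
Row 4: attacked by (1,4)→{1,4,7}; (2,1)→{1,3}; (3,3)→{2,3,4}. Safe: 5, 6. Place at column 6.
Row 5: attacked by (1,4)→{4}; (2,1)→{1,4}; (3,3)→{1,3,5}; (4,6)→{5,6,7}. Safe: 2. Place at column 2.
Row 6: attacked by (1,4)→{4}; (2,1)→{1,5}; (3,3)→{3,6}; (4,6)→{4,6}; (5,2)→{1,2,3}. Safe: 7. Place at column 7.
Row 7: attacked by (1,4)→{4}; (2,1)→{1,6}; (3,3)→{3,7}; (4,6)→{3,6}; (5,2)→{2,4}; (6,7)→{6,7}. Safe: 5. Place at column 5.
Columns [4, 1, 3, 6, 2, 7, 5], r−c [-3, 1, 0, -2, 3, -1, 2], r+c [5, 3, 6, 10, 7, 13, 12] are all distinct, so no two queens attack.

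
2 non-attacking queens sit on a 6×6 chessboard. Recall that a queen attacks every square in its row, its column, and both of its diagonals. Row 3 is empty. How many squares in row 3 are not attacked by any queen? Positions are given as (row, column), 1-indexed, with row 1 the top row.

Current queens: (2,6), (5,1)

(2,6) attacks row 3 at column 6 and diagonals 5.
(5,1) attacks row 3 at column 1 and diagonals 3.
Attacked columns: {1, 3, 5, 6}. Safe: {2, 4}.

2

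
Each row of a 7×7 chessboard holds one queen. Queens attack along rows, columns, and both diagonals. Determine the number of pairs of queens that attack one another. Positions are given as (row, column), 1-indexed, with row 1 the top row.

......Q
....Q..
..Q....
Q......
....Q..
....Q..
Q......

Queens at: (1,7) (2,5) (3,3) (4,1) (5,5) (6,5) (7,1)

Same column: (2,5)–(5,5) (column 5); (2,5)–(6,5) (column 5); (4,1)–(7,1) (column 1); (5,5)–(6,5) (column 5).
Same diagonal: (1,7)–(7,1) (|1−7| = |7−1| = 6); (3,3)–(5,5) (|3−5| = |3−5| = 2).
Total attacking pairs: 6.

6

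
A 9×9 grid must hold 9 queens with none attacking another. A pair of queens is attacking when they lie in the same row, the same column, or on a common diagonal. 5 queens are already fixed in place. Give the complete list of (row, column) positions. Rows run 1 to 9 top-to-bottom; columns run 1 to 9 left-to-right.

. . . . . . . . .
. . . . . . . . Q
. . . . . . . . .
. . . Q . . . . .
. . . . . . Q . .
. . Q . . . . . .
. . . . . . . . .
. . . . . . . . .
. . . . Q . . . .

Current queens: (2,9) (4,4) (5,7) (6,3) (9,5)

(1,6) (2,9) (3,1) (4,4) (5,7) (6,3) (7,8) (8,2) (9,5)

Row 1: attacked by (2,9)→{8,9}; (4,4)→{1,4,7}; (5,7)→{3,7}; (6,3)→{3,8}; (9,5)→{5}. Safe: 2, 6. Place at column 6.
Row 3: attacked by (1,6)→{4,6,8}; (2,9)→{8,9}; (4,4)→{3,4,5}; (5,7)→{5,7,9}; (6,3)→{3,6}; (9,5)→{5}. Safe: 1, 2. Place at column 1.
Row 7: attacked by (1,6)→{6}; (2,9)→{4,9}; (3,1)→{1,5}; (4,4)→{1,4,7}; (5,7)→{5,7,9}; (6,3)→{2,3,4}; (9,5)→{3,5,7}. Safe: 8. Place at column 8.
Row 8: attacked by (1,6)→{6}; (2,9)→{3,9}; (3,1)→{1,6}; (4,4)→{4,8}; (5,7)→{4,7}; (6,3)→{1,3,5}; (7,8)→{7,8,9}; (9,5)→{4,5,6}. Safe: 2. Place at column 2.
Columns [6, 9, 1, 4, 7, 3, 8, 2, 5], r−c [-5, -7, 2, 0, -2, 3, -1, 6, 4], r+c [7, 11, 4, 8, 12, 9, 15, 10, 14] are all distinct, so no two queens attack.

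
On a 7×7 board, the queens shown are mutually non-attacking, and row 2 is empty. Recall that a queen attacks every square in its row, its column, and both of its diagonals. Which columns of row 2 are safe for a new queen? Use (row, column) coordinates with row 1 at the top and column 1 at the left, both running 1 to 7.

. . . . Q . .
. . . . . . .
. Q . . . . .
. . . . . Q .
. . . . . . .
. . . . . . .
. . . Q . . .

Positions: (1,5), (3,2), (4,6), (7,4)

columns 7

(1,5) attacks row 2 at column 5 and diagonals 4, 6.
(3,2) attacks row 2 at column 2 and diagonals 1, 3.
(4,6) attacks row 2 at column 6 and diagonals 4.
(7,4) attacks row 2 at column 4.
Attacked columns: {1, 2, 3, 4, 5, 6}. Safe: {7}.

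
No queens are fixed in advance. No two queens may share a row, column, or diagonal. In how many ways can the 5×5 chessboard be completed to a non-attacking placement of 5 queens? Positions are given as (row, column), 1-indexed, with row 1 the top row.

10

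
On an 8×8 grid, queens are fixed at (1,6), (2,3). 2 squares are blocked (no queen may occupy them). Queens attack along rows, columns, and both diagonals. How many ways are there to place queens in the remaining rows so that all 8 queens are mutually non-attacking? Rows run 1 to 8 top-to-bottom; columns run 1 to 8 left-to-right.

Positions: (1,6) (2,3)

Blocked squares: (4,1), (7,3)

8

Branch on row 3: col 1 → 3; col 5 → 2; col 7 → 3.
Sum: 3 + 2 + 3 = 8.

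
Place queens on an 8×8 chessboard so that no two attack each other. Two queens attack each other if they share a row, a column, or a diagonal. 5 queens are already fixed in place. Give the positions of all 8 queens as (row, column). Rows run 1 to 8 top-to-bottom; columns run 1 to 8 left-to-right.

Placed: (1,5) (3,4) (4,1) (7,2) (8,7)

Row 2: attacked by (1,5)→{4,5,6}; (3,4)→{3,4,5}; (4,1)→{1,3}; (7,2)→{2,7}; (8,7)→{1,7}. Safe: 8. Place at column 8.
Row 5: attacked by (1,5)→{1,5}; (2,8)→{5,8}; (3,4)→{2,4,6}; (4,1)→{1,2}; (7,2)→{2,4}; (8,7)→{4,7}. Safe: 3. Place at column 3.
Row 6: attacked by (1,5)→{5}; (2,8)→{4,8}; (3,4)→{1,4,7}; (4,1)→{1,3}; (5,3)→{2,3,4}; (7,2)→{1,2,3}; (8,7)→{5,7}. Safe: 6. Place at column 6.
Columns [5, 8, 4, 1, 3, 6, 2, 7], r−c [-4, -6, -1, 3, 2, 0, 5, 1], r+c [6, 10, 7, 5, 8, 12, 9, 15] are all distinct, so no two queens attack.

(1,5) (2,8) (3,4) (4,1) (5,3) (6,6) (7,2) (8,7)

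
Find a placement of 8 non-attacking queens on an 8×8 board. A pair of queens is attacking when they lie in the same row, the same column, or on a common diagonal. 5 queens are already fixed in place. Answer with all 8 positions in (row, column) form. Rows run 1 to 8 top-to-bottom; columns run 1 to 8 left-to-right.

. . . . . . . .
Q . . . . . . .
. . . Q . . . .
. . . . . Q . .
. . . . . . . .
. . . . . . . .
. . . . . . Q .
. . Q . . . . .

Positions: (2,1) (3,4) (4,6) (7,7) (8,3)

Row 1: attacked by (2,1)→{1,2}; (3,4)→{2,4,6}; (4,6)→{3,6}; (7,7)→{1,7}; (8,3)→{3}. Safe: 5, 8. Place at column 5.
Row 5: attacked by (1,5)→{1,5}; (2,1)→{1,4}; (3,4)→{2,4,6}; (4,6)→{5,6,7}; (7,7)→{5,7}; (8,3)→{3,6}. Safe: 8. Place at column 8.
Row 6: attacked by (1,5)→{5}; (2,1)→{1,5}; (3,4)→{1,4,7}; (4,6)→{4,6,8}; (5,8)→{7,8}; (7,7)→{6,7,8}; (8,3)→{1,3,5}. Safe: 2. Place at column 2.
Columns [5, 1, 4, 6, 8, 2, 7, 3], r−c [-4, 1, -1, -2, -3, 4, 0, 5], r+c [6, 3, 7, 10, 13, 8, 14, 11] are all distinct, so no two queens attack.

(1,5) (2,1) (3,4) (4,6) (5,8) (6,2) (7,7) (8,3)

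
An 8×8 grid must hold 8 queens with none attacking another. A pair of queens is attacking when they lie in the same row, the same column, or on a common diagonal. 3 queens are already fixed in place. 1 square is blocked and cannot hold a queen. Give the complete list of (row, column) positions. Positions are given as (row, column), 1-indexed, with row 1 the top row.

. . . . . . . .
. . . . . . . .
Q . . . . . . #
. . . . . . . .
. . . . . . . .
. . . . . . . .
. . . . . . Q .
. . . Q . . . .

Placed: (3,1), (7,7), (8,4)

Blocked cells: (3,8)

Row 1: attacked by (3,1)→{1,3}; (7,7)→{1,7}; (8,4)→{4}. Safe: 2, 5, 6, 8. Place at column 8.
Row 2: attacked by (1,8)→{7,8}; (3,1)→{1,2}; (7,7)→{2,7}; (8,4)→{4}. Safe: 3, 5, 6. Place at column 3.
Row 4: attacked by (1,8)→{5,8}; (2,3)→{1,3,5}; (3,1)→{1,2}; (7,7)→{4,7}; (8,4)→{4,8}. Safe: 6. Place at column 6.
Row 5: attacked by (1,8)→{4,8}; (2,3)→{3,6}; (3,1)→{1,3}; (4,6)→{5,6,7}; (7,7)→{5,7}; (8,4)→{1,4,7}. Safe: 2. Place at column 2.
Row 6: attacked by (1,8)→{3,8}; (2,3)→{3,7}; (3,1)→{1,4}; (4,6)→{4,6,8}; (5,2)→{1,2,3}; (7,7)→{6,7,8}; (8,4)→{2,4,6}. Safe: 5. Place at column 5.
Columns [8, 3, 1, 6, 2, 5, 7, 4], r−c [-7, -1, 2, -2, 3, 1, 0, 4], r+c [9, 5, 4, 10, 7, 11, 14, 12] are all distinct, so no two queens attack.

(1,8) (2,3) (3,1) (4,6) (5,2) (6,5) (7,7) (8,4)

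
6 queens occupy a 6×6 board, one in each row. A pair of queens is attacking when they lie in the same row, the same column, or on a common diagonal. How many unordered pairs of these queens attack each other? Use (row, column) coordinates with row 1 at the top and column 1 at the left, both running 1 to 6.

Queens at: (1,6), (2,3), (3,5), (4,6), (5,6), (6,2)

Same column: (1,6)–(4,6) (column 6); (1,6)–(5,6) (column 6); (4,6)–(5,6) (column 6).
Same diagonal: (2,3)–(5,6) (|2−5| = |3−6| = 3); (3,5)–(4,6) (|3−4| = |5−6| = 1); (3,5)–(6,2) (|3−6| = |5−2| = 3).
Total attacking pairs: 6.

6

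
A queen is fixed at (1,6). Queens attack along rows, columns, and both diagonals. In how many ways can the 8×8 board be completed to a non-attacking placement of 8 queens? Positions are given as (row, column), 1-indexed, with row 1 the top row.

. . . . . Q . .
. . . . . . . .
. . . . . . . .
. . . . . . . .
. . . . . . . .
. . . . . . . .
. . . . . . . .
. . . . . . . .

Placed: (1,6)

Branch on row 2: col 1 → 1; col 2 → 2; col 3 → 8; col 4 → 4; col 8 → 1.
Sum: 1 + 2 + 8 + 4 + 1 = 16.

16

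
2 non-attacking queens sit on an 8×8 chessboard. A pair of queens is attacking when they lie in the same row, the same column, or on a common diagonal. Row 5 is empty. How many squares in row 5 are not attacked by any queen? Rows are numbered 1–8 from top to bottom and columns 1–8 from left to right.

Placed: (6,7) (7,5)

3

(6,7) attacks row 5 at column 7 and diagonals 6, 8.
(7,5) attacks row 5 at column 5 and diagonals 3, 7.
Attacked columns: {3, 5, 6, 7, 8}. Safe: {1, 2, 4}.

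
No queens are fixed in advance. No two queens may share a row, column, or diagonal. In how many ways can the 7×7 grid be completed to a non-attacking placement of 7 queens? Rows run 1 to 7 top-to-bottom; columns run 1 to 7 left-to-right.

40

Branch on row 1: col 1 → 4; col 2 → 7; col 3 → 6; col 4 → 6; col 5 → 6; col 6 → 7; col 7 → 4.
Sum: 4 + 7 + 6 + 6 + 6 + 7 + 4 = 40.
(This is the classic 7-queens count.)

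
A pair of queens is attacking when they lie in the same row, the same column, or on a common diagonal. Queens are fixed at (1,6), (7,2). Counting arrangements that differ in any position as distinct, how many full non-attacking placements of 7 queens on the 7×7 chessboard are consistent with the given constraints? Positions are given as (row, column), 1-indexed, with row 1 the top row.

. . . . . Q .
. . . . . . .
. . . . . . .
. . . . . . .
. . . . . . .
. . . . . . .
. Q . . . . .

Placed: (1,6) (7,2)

4

Branch on row 2: col 1 → 0; col 3 → 3; col 4 → 1.
Sum: 0 + 3 + 1 = 4.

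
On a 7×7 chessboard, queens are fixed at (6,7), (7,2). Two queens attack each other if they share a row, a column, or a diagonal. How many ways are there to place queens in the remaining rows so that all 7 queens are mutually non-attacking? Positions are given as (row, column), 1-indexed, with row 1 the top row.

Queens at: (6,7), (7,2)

1

Branch on row 1: col 1 → 0; col 3 → 0; col 4 → 1; col 5 → 0; col 6 → 0.
Sum: 0 + 0 + 1 + 0 + 0 = 1.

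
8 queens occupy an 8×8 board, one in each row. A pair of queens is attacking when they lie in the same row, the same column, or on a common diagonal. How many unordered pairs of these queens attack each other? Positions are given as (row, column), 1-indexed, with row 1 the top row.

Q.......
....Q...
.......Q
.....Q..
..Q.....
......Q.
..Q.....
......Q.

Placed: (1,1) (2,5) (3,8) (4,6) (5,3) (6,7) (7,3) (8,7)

Same column: (5,3)–(7,3) (column 3); (6,7)–(8,7) (column 7).
Same diagonal: (4,6)–(7,3) (|4−7| = |6−3| = 3).
Total attacking pairs: 3.

3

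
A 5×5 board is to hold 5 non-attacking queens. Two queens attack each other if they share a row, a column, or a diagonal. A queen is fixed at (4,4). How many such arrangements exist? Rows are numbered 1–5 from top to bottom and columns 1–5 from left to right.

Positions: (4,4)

Branch on row 1: col 2 → 0; col 3 → 1; col 5 → 1.
Sum: 0 + 1 + 1 = 2.

2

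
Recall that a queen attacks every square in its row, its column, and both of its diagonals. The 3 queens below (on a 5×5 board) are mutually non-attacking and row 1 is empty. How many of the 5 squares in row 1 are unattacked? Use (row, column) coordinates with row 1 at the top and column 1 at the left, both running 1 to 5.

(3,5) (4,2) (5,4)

1

(3,5) attacks row 1 at column 5 and diagonals 3.
(4,2) attacks row 1 at column 2 and diagonals 5.
(5,4) attacks row 1 at column 4.
Attacked columns: {2, 3, 4, 5}. Safe: {1}.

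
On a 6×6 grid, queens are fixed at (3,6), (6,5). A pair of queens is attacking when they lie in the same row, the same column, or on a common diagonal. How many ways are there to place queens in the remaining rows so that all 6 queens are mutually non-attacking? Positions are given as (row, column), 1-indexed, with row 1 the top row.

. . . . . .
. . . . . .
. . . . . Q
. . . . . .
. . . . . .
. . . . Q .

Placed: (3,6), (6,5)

Branch on row 1: col 1 → 0; col 2 → 1; col 3 → 0.
Sum: 0 + 1 + 0 = 1.

1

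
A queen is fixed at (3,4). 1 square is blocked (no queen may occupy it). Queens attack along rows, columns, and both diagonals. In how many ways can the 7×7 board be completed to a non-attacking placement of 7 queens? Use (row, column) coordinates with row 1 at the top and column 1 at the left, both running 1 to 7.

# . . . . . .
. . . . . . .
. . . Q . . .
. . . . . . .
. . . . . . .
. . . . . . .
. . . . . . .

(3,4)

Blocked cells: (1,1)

3

Branch on row 1: col 3 → 1; col 5 → 1; col 7 → 1.
Sum: 1 + 1 + 1 = 3.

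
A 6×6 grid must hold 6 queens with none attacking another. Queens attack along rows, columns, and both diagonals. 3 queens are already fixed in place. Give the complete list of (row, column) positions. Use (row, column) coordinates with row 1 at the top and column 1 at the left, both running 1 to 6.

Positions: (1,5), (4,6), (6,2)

(1,5) (2,3) (3,1) (4,6) (5,4) (6,2)

Row 2: attacked by (1,5)→{4,5,6}; (4,6)→{4,6}; (6,2)→{2,6}. Safe: 1, 3. Place at column 3.
Row 3: attacked by (1,5)→{3,5}; (2,3)→{2,3,4}; (4,6)→{5,6}; (6,2)→{2,5}. Safe: 1. Place at column 1.
Row 5: attacked by (1,5)→{1,5}; (2,3)→{3,6}; (3,1)→{1,3}; (4,6)→{5,6}; (6,2)→{1,2,3}. Safe: 4. Place at column 4.
Columns [5, 3, 1, 6, 4, 2], r−c [-4, -1, 2, -2, 1, 4], r+c [6, 5, 4, 10, 9, 8] are all distinct, so no two queens attack.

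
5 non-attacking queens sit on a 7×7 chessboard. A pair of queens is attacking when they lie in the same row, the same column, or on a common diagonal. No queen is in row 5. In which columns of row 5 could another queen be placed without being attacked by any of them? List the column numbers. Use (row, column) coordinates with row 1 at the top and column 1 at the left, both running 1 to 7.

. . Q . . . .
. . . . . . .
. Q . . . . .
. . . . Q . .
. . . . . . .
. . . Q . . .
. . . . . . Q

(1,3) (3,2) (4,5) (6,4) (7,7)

(1,3) attacks row 5 at column 3 and diagonals 7.
(3,2) attacks row 5 at column 2 and diagonals 4.
(4,5) attacks row 5 at column 5 and diagonals 4, 6.
(6,4) attacks row 5 at column 4 and diagonals 3, 5.
(7,7) attacks row 5 at column 7 and diagonals 5.
Attacked columns: {2, 3, 4, 5, 6, 7}. Safe: {1}.

columns 1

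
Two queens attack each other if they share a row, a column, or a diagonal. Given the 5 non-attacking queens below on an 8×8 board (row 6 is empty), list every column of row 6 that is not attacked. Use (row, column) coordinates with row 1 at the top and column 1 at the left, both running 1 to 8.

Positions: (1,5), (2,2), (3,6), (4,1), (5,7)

(1,5) attacks row 6 at column 5.
(2,2) attacks row 6 at column 2 and diagonals 6.
(3,6) attacks row 6 at column 6 and diagonals 3.
(4,1) attacks row 6 at column 1 and diagonals 3.
(5,7) attacks row 6 at column 7 and diagonals 6, 8.
Attacked columns: {1, 2, 3, 5, 6, 7, 8}. Safe: {4}.

columns 4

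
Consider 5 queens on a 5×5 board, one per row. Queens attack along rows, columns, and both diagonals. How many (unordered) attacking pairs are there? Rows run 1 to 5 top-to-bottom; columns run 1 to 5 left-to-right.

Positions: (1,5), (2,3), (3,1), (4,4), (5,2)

All columns are distinct and no two queens satisfy |Δrow| = |Δcol|, so no pair attacks.

0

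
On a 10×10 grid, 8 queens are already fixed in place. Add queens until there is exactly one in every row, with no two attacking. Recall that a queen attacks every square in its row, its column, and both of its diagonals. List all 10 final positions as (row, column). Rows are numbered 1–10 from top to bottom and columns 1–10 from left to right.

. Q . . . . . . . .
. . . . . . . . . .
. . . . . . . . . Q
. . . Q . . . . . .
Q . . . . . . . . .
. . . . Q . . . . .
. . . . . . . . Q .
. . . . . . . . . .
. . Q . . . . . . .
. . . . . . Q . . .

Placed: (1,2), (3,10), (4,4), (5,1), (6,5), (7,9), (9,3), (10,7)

(1,2) (2,8) (3,10) (4,4) (5,1) (6,5) (7,9) (8,6) (9,3) (10,7)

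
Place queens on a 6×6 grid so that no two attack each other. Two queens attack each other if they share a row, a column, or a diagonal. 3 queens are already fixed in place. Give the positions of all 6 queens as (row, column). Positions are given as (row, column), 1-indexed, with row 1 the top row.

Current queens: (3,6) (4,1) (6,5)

Row 1: attacked by (3,6)→{4,6}; (4,1)→{1,4}; (6,5)→{5}. Safe: 2, 3. Place at column 2.
Row 2: attacked by (1,2)→{1,2,3}; (3,6)→{5,6}; (4,1)→{1,3}; (6,5)→{1,5}. Safe: 4. Place at column 4.
Row 5: attacked by (1,2)→{2,6}; (2,4)→{1,4}; (3,6)→{4,6}; (4,1)→{1,2}; (6,5)→{4,5,6}. Safe: 3. Place at column 3.
Columns [2, 4, 6, 1, 3, 5], r−c [-1, -2, -3, 3, 2, 1], r+c [3, 6, 9, 5, 8, 11] are all distinct, so no two queens attack.

(1,2) (2,4) (3,6) (4,1) (5,3) (6,5)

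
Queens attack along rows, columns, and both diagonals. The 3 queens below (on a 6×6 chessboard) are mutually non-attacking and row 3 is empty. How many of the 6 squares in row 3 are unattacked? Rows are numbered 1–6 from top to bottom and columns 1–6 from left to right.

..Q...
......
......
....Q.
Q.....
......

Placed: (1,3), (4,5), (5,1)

1

(1,3) attacks row 3 at column 3 and diagonals 1, 5.
(4,5) attacks row 3 at column 5 and diagonals 4, 6.
(5,1) attacks row 3 at column 1 and diagonals 3.
Attacked columns: {1, 3, 4, 5, 6}. Safe: {2}.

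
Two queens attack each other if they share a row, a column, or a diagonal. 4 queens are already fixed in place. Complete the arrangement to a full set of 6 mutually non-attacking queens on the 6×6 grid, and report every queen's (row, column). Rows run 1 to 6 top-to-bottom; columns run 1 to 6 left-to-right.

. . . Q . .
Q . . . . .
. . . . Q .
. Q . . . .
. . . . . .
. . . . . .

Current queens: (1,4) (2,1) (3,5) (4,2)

(1,4) (2,1) (3,5) (4,2) (5,6) (6,3)

Row 5: attacked by (1,4)→{4}; (2,1)→{1,4}; (3,5)→{3,5}; (4,2)→{1,2,3}. Safe: 6. Place at column 6.
Row 6: attacked by (1,4)→{4}; (2,1)→{1,5}; (3,5)→{2,5}; (4,2)→{2,4}; (5,6)→{5,6}. Safe: 3. Place at column 3.
Columns [4, 1, 5, 2, 6, 3], r−c [-3, 1, -2, 2, -1, 3], r+c [5, 3, 8, 6, 11, 9] are all distinct, so no two queens attack.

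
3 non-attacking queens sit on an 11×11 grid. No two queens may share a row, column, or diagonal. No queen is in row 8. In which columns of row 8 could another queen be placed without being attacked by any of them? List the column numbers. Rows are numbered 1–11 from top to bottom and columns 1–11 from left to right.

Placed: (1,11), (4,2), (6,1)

columns 5, 7, 8, 9, 10

(1,11) attacks row 8 at column 11 and diagonals 4.
(4,2) attacks row 8 at column 2 and diagonals 6.
(6,1) attacks row 8 at column 1 and diagonals 3.
Attacked columns: {1, 2, 3, 4, 6, 11}. Safe: {5, 7, 8, 9, 10}.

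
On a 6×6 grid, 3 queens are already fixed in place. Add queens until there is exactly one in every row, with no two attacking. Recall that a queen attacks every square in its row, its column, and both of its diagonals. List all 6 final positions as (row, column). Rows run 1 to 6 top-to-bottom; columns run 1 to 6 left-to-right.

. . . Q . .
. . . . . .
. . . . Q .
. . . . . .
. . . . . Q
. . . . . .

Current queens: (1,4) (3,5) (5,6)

(1,4) (2,1) (3,5) (4,2) (5,6) (6,3)

Row 2: attacked by (1,4)→{3,4,5}; (3,5)→{4,5,6}; (5,6)→{3,6}. Safe: 1, 2. Place at column 1.
Row 4: attacked by (1,4)→{1,4}; (2,1)→{1,3}; (3,5)→{4,5,6}; (5,6)→{5,6}. Safe: 2. Place at column 2.
Row 6: attacked by (1,4)→{4}; (2,1)→{1,5}; (3,5)→{2,5}; (4,2)→{2,4}; (5,6)→{5,6}. Safe: 3. Place at column 3.
Columns [4, 1, 5, 2, 6, 3], r−c [-3, 1, -2, 2, -1, 3], r+c [5, 3, 8, 6, 11, 9] are all distinct, so no two queens attack.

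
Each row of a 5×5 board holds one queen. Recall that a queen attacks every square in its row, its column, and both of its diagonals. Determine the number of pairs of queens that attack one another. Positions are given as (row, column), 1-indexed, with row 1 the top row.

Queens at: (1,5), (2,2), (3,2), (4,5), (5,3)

Same column: (1,5)–(4,5) (column 5); (2,2)–(3,2) (column 2).
Total attacking pairs: 2.

2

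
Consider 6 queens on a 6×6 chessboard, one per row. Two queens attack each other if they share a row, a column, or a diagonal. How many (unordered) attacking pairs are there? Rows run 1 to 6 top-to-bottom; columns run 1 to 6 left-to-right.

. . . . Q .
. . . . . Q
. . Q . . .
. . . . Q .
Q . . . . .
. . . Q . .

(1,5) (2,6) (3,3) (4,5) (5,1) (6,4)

Same column: (1,5)–(4,5) (column 5).
Same diagonal: (1,5)–(2,6) (|1−2| = |5−6| = 1); (1,5)–(3,3) (|1−3| = |5−3| = 2); (1,5)–(5,1) (|1−5| = |5−1| = 4); (3,3)–(5,1) (|3−5| = |3−1| = 2).
Total attacking pairs: 5.

5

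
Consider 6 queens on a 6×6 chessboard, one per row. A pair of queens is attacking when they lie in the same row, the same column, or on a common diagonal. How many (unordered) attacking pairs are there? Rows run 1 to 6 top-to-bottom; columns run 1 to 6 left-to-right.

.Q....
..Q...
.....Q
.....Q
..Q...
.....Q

Same column: (2,3)–(5,3) (column 3); (3,6)–(4,6) (column 6); (3,6)–(6,6) (column 6); (4,6)–(6,6) (column 6).
Same diagonal: (1,2)–(2,3) (|1−2| = |2−3| = 1).
Total attacking pairs: 5.

5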